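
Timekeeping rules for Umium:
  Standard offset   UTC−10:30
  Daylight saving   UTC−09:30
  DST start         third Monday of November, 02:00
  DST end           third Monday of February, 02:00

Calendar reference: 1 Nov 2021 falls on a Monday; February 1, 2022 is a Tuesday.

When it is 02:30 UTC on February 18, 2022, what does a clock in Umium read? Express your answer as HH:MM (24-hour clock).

17:00

1 November 2021 is a Monday, so the first Monday is November 1 and the third is November 15.
1 February 2022 is a Tuesday, so the first Monday is February 7 and the third is February 21.
At the standard offset (UTC−10:30), 02:30 UTC − 10h30m = 16:00 Umium standard time (rolling into the previous day, 17 February 2022).
The standard-time date in Umium, February 17, 2022, falls between 15 November 2021 and 21 February 2022, so daylight saving is in effect and Umium is at UTC−09:30.
02:30 UTC − 9h30m = 17:00 local (rolling into the previous day, 17 February 2022).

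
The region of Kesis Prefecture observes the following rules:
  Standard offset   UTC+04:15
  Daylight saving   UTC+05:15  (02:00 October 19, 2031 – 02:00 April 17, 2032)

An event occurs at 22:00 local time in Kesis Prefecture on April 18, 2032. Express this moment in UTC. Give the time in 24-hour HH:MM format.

April 18, 2032 is outside the daylight-saving period (19 October 2031 – 17 April 2032), so Kesis Prefecture is on standard time, UTC+04:15.
22:00 local − 4h15m = 17:45 UTC.

17:45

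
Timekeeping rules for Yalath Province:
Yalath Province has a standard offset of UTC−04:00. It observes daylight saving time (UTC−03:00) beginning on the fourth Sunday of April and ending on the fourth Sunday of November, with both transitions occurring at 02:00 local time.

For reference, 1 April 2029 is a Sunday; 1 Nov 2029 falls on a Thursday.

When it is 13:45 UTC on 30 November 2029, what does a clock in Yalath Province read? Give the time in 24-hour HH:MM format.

09:45

1 April 2029 is a Sunday, so the first Sunday is April 1 and the fourth is April 22.
1 November 2029 is a Thursday, so the first Sunday is November 4 and the fourth is November 25.
At the standard offset (UTC−04:00), 13:45 UTC − 4h = 09:45 Yalath Province standard time.
Daylight saving runs 22 April – 25 November; the standard-time date in Yalath Province, 30 November 2029, is outside that window, so Yalath Province is on standard time at UTC−04:00.
13:45 UTC − 4h = 09:45 local.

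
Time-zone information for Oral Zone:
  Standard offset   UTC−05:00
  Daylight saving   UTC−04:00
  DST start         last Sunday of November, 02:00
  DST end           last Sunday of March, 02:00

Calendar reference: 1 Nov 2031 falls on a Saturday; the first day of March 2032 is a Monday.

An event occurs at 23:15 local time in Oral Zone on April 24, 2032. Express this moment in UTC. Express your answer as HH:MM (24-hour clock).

04:15

1 November 2031 is a Saturday, so Sundays fall on 2, 9, 16, 23, 30; the last is November 30.
1 March 2032 is a Monday, so Sundays fall on 7, 14, 21, 28; the last is March 28.
April 24, 2032 does not fall between 30 November 2031 and 28 March 2032, so daylight saving is not in effect and Oral Zone is at UTC−05:00.
23:15 local + 5h = 04:15 UTC (rolling into the next day, 25 April 2032).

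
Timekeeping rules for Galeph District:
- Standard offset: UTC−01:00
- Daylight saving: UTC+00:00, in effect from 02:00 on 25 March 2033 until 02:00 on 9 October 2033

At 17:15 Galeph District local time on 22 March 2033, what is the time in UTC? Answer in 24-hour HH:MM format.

22 March 2033 is outside the daylight-saving period (25 March – 9 October), so Galeph District is on standard time, UTC−01:00.
17:15 local + 1h = 18:15 UTC.

18:15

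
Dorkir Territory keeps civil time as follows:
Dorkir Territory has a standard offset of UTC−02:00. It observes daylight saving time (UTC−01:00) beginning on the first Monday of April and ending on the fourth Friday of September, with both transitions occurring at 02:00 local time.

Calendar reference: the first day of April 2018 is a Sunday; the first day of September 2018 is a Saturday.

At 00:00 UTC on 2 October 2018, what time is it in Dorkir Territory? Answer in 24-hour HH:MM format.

1 April 2018 is a Sunday, so the first Monday is April 2.
1 September 2018 is a Saturday, so the first Friday is September 7 and the fourth is September 28.
At the standard offset (UTC−02:00), 00:00 UTC − 2h = 22:00 Dorkir Territory standard time (rolling into the previous day, 1 October 2018).
Daylight saving runs 2 April – 28 September; the standard-time date in Dorkir Territory, 1 October 2018, is outside that window, so Dorkir Territory is on standard time at UTC−02:00.
00:00 UTC − 2h = 22:00 local (rolling into the previous day, 1 October 2018).

22:00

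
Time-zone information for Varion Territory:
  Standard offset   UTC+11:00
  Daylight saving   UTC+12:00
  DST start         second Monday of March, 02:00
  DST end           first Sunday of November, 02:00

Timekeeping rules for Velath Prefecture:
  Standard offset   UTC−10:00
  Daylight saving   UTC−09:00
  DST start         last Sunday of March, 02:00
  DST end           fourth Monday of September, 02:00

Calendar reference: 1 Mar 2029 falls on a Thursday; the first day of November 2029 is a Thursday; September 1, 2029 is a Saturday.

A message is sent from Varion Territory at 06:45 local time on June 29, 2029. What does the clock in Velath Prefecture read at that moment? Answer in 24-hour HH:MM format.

1 March 2029 is a Thursday, so the first Monday is March 5 and the second is March 12.
1 November 2029 is a Thursday, so the first Sunday is November 4.
Daylight saving runs 12 March – 4 November; June 29, 2029 is inside that window, so Varion Territory is at UTC+12:00.
06:45 Varion Territory − 12h = 18:45 UTC (rolling into the previous day, 28 June 2029).
1 March 2029 is a Thursday, so Sundays fall on 4, 11, 18, 25; the last is March 25.
1 September 2029 is a Saturday, so the first Monday is September 3 and the fourth is September 24.
At the standard offset (UTC−10:00), 18:45 UTC − 10h = 08:45 Velath Prefecture standard time.
The standard-time date in Velath Prefecture, June 28, 2029, lies within the daylight-saving period (25 March – 24 September), so Velath Prefecture is on daylight time, UTC−09:00.
18:45 UTC − 9h = 09:45 Velath Prefecture.

09:45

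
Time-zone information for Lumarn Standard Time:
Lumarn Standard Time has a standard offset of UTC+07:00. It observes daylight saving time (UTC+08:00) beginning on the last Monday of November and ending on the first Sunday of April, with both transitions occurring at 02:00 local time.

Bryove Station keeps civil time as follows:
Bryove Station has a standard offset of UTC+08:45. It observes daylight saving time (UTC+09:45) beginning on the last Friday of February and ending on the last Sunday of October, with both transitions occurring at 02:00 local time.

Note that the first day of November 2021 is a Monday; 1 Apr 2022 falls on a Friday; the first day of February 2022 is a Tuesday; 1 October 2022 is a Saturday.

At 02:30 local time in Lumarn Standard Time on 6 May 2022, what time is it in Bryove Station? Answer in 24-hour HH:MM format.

05:15

1 November 2021 is a Monday, so Mondays fall on 1, 8, 15, 22, 29; the last is November 29.
1 April 2022 is a Friday, so the first Sunday is April 3.
6 May 2022 does not fall between 29 November 2021 and 3 April 2022, so daylight saving is not in effect and Lumarn Standard Time is at UTC+07:00.
02:30 Lumarn Standard Time − 7h = 19:30 UTC (rolling into the previous day, 5 May 2022).
1 February 2022 is a Tuesday, so Fridays fall on 4, 11, 18, 25; the last is February 25.
1 October 2022 is a Saturday, so Sundays fall on 2, 9, 16, 23, 30; the last is October 30.
At the standard offset (UTC+08:45), 19:30 UTC + 8h45m = 04:15 Bryove Station standard time (rolling into the next day, 6 May 2022).
The standard-time date in Bryove Station, 6 May 2022, falls between 25 February and 30 October, so daylight saving is in effect and Bryove Station is at UTC+09:45.
19:30 UTC + 9h45m = 05:15 Bryove Station (rolling into the next day, 6 May 2022).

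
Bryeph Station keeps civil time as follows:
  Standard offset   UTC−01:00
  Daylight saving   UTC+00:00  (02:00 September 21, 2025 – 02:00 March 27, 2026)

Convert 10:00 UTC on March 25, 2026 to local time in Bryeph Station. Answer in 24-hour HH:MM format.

At the standard offset (UTC−01:00), 10:00 UTC − 1h = 09:00 Bryeph Station standard time.
The standard-time date in Bryeph Station, March 25, 2026, lies within the daylight-saving period (21 September 2025 – 27 March 2026), so Bryeph Station is on daylight time, UTC+00:00.
10:00 UTC + 0h = 10:00 local.

10:00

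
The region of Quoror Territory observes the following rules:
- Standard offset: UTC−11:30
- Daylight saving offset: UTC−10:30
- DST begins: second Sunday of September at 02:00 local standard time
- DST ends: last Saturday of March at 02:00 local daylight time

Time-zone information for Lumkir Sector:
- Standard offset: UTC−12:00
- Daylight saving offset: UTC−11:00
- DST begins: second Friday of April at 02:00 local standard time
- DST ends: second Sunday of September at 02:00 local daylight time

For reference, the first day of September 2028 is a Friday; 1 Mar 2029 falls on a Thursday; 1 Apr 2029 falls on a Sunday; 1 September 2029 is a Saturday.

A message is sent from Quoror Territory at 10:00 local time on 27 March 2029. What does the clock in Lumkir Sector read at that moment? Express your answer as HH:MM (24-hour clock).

1 September 2028 is a Friday, so the first Sunday is September 3 and the second is September 10.
1 March 2029 is a Thursday, so Saturdays fall on 3, 10, 17, 24, 31; the last is March 31.
27 March 2029 falls between 10 September 2028 and 31 March 2029, so daylight saving is in effect and Quoror Territory is at UTC−10:30.
10:00 Quoror Territory + 10h30m = 20:30 UTC.
1 April 2029 is a Sunday, so the first Friday is April 6 and the second is April 13.
1 September 2029 is a Saturday, so the first Sunday is September 2 and the second is September 9.
At the standard offset (UTC−12:00), 20:30 UTC − 12h = 08:30 Lumkir Sector standard time.
The standard-time date in Lumkir Sector, 27 March 2029, does not fall between 13 April and 9 September, so daylight saving is not in effect and Lumkir Sector is at UTC−12:00.
20:30 UTC − 12h = 08:30 Lumkir Sector.

08:30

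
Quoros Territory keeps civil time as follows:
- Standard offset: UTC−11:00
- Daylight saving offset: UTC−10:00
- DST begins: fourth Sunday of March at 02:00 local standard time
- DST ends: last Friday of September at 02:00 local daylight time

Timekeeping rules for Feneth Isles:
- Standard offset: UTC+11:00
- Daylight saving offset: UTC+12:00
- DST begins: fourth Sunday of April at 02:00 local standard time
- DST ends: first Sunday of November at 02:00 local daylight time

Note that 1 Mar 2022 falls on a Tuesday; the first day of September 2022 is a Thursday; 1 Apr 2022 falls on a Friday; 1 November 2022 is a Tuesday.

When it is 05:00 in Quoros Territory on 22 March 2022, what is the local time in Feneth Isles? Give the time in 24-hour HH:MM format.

1 March 2022 is a Tuesday, so the first Sunday is March 6 and the fourth is March 27.
1 September 2022 is a Thursday, so Fridays fall on 2, 9, 16, 23, 30; the last is September 30.
Daylight saving runs 27 March – 30 September; 22 March 2022 is outside that window, so Quoros Territory is on standard time at UTC−11:00.
05:00 Quoros Territory + 11h = 16:00 UTC.
1 April 2022 is a Friday, so the first Sunday is April 3 and the fourth is April 24.
1 November 2022 is a Tuesday, so the first Sunday is November 6.
At the standard offset (UTC+11:00), 16:00 UTC + 11h = 03:00 Feneth Isles standard time (rolling into the next day, 23 March 2022).
The standard-time date in Feneth Isles, 23 March 2022, is outside the daylight-saving period (24 April – 6 November), so Feneth Isles is on standard time, UTC+11:00.
16:00 UTC + 11h = 03:00 Feneth Isles (rolling into the next day, 23 March 2022).

03:00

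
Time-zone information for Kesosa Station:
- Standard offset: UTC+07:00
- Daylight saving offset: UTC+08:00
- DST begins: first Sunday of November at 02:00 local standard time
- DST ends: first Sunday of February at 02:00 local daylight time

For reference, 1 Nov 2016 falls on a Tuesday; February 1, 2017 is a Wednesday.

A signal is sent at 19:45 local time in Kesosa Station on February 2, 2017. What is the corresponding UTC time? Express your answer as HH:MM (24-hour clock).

1 November 2016 is a Tuesday, so the first Sunday is November 6.
1 February 2017 is a Wednesday, so the first Sunday is February 5.
February 2, 2017 falls between 6 November 2016 and 5 February 2017, so daylight saving is in effect and Kesosa Station is at UTC+08:00.
19:45 local − 8h = 11:45 UTC.

11:45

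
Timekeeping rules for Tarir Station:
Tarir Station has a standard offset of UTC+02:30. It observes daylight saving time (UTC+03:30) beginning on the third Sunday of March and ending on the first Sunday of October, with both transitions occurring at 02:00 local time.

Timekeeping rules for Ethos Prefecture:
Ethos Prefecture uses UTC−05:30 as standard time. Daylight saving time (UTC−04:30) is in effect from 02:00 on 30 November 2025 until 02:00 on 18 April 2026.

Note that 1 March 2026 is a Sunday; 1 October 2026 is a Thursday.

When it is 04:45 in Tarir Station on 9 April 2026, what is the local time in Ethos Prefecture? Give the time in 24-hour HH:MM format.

20:45

1 March 2026 is a Sunday, so the first Sunday is March 1 and the third is March 15.
1 October 2026 is a Thursday, so the first Sunday is October 4.
Daylight saving runs 15 March – 4 October; 9 April 2026 is inside that window, so Tarir Station is at UTC+03:30.
04:45 Tarir Station − 3h30m = 01:15 UTC.
At the standard offset (UTC−05:30), 01:15 UTC − 5h30m = 19:45 Ethos Prefecture standard time (rolling into the previous day, 8 April 2026).
The standard-time date in Ethos Prefecture, 8 April 2026, lies within the daylight-saving period (30 November 2025 – 18 April 2026), so Ethos Prefecture is on daylight time, UTC−04:30.
01:15 UTC − 4h30m = 20:45 Ethos Prefecture (rolling into the previous day, 8 April 2026).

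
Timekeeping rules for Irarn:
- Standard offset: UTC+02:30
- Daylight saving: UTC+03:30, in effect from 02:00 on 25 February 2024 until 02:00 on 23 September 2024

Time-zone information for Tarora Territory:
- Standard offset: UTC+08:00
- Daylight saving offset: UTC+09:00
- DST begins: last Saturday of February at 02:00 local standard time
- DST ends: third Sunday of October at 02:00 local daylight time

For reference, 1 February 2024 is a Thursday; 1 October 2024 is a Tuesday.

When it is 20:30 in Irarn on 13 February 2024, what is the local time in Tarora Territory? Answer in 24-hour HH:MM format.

02:00

Daylight saving runs 25 February – 23 September; 13 February 2024 is outside that window, so Irarn is on standard time at UTC+02:30.
20:30 Irarn − 2h30m = 18:00 UTC.
1 February 2024 is a Thursday, so Saturdays fall on 3, 10, 17, 24; the last is February 24.
1 October 2024 is a Tuesday, so the first Sunday is October 6 and the third is October 20.
At the standard offset (UTC+08:00), 18:00 UTC + 8h = 02:00 Tarora Territory standard time (rolling into the next day, 14 February 2024).
The standard-time date in Tarora Territory, 14 February 2024, is outside the daylight-saving period (24 February – 20 October), so Tarora Territory is on standard time, UTC+08:00.
18:00 UTC + 8h = 02:00 Tarora Territory (rolling into the next day, 14 February 2024).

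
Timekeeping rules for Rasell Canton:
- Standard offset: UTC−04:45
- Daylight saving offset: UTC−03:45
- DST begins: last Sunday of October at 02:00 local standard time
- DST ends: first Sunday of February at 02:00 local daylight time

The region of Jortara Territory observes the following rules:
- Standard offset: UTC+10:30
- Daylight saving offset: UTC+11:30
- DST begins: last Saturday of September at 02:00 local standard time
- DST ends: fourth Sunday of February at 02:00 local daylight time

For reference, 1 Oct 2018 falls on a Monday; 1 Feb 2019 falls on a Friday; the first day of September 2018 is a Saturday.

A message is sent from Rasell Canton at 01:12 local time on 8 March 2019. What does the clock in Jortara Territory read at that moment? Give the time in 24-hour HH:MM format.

16:27

1 October 2018 is a Monday, so Sundays fall on 7, 14, 21, 28; the last is October 28.
1 February 2019 is a Friday, so the first Sunday is February 3.
8 March 2019 is outside the daylight-saving period (28 October 2018 – 3 February 2019), so Rasell Canton is on standard time, UTC−04:45.
01:12 Rasell Canton + 4h45m = 05:57 UTC.
1 September 2018 is a Saturday, so Saturdays fall on 1, 8, 15, 22, 29; the last is September 29.
1 February 2019 is a Friday, so the first Sunday is February 3 and the fourth is February 24.
At the standard offset (UTC+10:30), 05:57 UTC + 10h30m = 16:27 Jortara Territory standard time.
Daylight saving runs 29 September 2018 – 24 February 2019; the standard-time date in Jortara Territory, 8 March 2019, is outside that window, so Jortara Territory is on standard time at UTC+10:30.
05:57 UTC + 10h30m = 16:27 Jortara Territory.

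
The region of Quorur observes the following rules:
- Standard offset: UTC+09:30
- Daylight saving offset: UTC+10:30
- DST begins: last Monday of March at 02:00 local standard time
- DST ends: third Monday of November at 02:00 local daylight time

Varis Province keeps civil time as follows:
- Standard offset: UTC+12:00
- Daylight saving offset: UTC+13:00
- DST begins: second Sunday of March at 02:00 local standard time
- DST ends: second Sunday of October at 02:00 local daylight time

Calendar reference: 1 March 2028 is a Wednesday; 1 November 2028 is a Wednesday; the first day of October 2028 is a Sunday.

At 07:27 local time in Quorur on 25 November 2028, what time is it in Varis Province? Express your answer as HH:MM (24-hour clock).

09:57

1 March 2028 is a Wednesday, so Mondays fall on 6, 13, 20, 27; the last is March 27.
1 November 2028 is a Wednesday, so the first Monday is November 6 and the third is November 20.
25 November 2028 is outside the daylight-saving period (27 March – 20 November), so Quorur is on standard time, UTC+09:30.
07:27 Quorur − 9h30m = 21:57 UTC (rolling into the previous day, 24 November 2028).
1 March 2028 is a Wednesday, so the first Sunday is March 5 and the second is March 12.
1 October 2028 is a Sunday, so the first Sunday is October 1 and the second is October 8.
At the standard offset (UTC+12:00), 21:57 UTC + 12h = 09:57 Varis Province standard time (rolling into the next day, 25 November 2028).
The standard-time date in Varis Province, 25 November 2028, is outside the daylight-saving period (12 March – 8 October), so Varis Province is on standard time, UTC+12:00.
21:57 UTC + 12h = 09:57 Varis Province (rolling into the next day, 25 November 2028).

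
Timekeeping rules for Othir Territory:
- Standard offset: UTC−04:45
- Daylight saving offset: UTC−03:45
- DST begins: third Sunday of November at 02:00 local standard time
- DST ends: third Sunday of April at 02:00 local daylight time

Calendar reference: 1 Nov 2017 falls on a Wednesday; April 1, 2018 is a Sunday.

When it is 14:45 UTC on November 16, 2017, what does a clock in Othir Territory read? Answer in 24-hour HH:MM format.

10:00

1 November 2017 is a Wednesday, so the first Sunday is November 5 and the third is November 19.
1 April 2018 is a Sunday, so the first Sunday is April 1 and the third is April 15.
At the standard offset (UTC−04:45), 14:45 UTC − 4h45m = 10:00 Othir Territory standard time.
Daylight saving runs 19 November 2017 – 15 April 2018; the standard-time date in Othir Territory, November 16, 2017, is outside that window, so Othir Territory is on standard time at UTC−04:45.
14:45 UTC − 4h45m = 10:00 local.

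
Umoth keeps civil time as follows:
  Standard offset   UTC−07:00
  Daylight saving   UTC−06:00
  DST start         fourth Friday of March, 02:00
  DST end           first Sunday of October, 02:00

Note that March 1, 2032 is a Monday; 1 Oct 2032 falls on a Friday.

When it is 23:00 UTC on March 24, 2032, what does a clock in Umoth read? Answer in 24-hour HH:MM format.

16:00

1 March 2032 is a Monday, so the first Friday is March 5 and the fourth is March 26.
1 October 2032 is a Friday, so the first Sunday is October 3.
At the standard offset (UTC−07:00), 23:00 UTC − 7h = 16:00 Umoth standard time.
The standard-time date in Umoth, March 24, 2032, does not fall between 26 March and 3 October, so daylight saving is not in effect and Umoth is at UTC−07:00.
23:00 UTC − 7h = 16:00 local.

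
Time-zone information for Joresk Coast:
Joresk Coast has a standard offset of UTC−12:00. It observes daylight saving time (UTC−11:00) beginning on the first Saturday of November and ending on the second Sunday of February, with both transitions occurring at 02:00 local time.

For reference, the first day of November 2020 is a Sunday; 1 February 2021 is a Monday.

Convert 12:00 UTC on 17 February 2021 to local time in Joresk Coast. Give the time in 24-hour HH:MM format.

00:00

1 November 2020 is a Sunday, so the first Saturday is November 7.
1 February 2021 is a Monday, so the first Sunday is February 7 and the second is February 14.
At the standard offset (UTC−12:00), 12:00 UTC − 12h = 00:00 Joresk Coast standard time.
Daylight saving runs 7 November 2020 – 14 February 2021; the standard-time date in Joresk Coast, 17 February 2021, is outside that window, so Joresk Coast is on standard time at UTC−12:00.
12:00 UTC − 12h = 00:00 local.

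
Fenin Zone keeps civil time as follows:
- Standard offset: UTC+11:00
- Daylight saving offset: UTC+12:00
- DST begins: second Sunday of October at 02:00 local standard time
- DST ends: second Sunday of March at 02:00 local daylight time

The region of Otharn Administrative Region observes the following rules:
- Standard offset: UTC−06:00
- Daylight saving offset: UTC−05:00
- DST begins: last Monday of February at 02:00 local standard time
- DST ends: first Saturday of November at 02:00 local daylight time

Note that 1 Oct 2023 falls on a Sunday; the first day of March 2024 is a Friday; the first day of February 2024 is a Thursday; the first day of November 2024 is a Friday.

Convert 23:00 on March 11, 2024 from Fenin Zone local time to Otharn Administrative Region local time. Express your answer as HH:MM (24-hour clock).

1 October 2023 is a Sunday, so the first Sunday is October 1 and the second is October 8.
1 March 2024 is a Friday, so the first Sunday is March 3 and the second is March 10.
March 11, 2024 is outside the daylight-saving period (8 October 2023 – 10 March 2024), so Fenin Zone is on standard time, UTC+11:00.
23:00 Fenin Zone − 11h = 12:00 UTC.
1 February 2024 is a Thursday, so Mondays fall on 5, 12, 19, 26; the last is February 26.
1 November 2024 is a Friday, so the first Saturday is November 2.
At the standard offset (UTC−06:00), 12:00 UTC − 6h = 06:00 Otharn Administrative Region standard time.
Daylight saving runs 26 February – 2 November; the standard-time date in Otharn Administrative Region, March 11, 2024, is inside that window, so Otharn Administrative Region is at UTC−05:00.
12:00 UTC − 5h = 07:00 Otharn Administrative Region.

07:00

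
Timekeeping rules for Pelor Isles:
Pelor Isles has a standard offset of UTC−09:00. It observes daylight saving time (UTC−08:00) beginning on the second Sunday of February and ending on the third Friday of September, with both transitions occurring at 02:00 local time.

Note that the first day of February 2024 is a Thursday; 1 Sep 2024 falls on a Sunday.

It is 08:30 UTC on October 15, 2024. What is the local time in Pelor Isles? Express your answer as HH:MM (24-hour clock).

1 February 2024 is a Thursday, so the first Sunday is February 4 and the second is February 11.
1 September 2024 is a Sunday, so the first Friday is September 6 and the third is September 20.
At the standard offset (UTC−09:00), 08:30 UTC − 9h = 23:30 Pelor Isles standard time (rolling into the previous day, 14 October 2024).
The standard-time date in Pelor Isles, October 14, 2024, does not fall between 11 February and 20 September, so daylight saving is not in effect and Pelor Isles is at UTC−09:00.
08:30 UTC − 9h = 23:30 local (rolling into the previous day, 14 October 2024).

23:30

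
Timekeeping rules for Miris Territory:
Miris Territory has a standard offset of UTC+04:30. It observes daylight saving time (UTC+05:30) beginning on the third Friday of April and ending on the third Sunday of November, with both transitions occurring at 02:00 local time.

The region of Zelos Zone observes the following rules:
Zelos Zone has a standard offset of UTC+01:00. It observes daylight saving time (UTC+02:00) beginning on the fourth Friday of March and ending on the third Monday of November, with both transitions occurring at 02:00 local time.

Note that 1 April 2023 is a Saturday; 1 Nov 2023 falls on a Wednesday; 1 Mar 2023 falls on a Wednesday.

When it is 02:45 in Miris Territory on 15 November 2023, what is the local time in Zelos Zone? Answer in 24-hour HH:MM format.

23:15

1 April 2023 is a Saturday, so the first Friday is April 7 and the third is April 21.
1 November 2023 is a Wednesday, so the first Sunday is November 5 and the third is November 19.
Daylight saving runs 21 April – 19 November; 15 November 2023 is inside that window, so Miris Territory is at UTC+05:30.
02:45 Miris Territory − 5h30m = 21:15 UTC (rolling into the previous day, 14 November 2023).
1 March 2023 is a Wednesday, so the first Friday is March 3 and the fourth is March 24.
1 November 2023 is a Wednesday, so the first Monday is November 6 and the third is November 20.
At the standard offset (UTC+01:00), 21:15 UTC + 1h = 22:15 Zelos Zone standard time.
The standard-time date in Zelos Zone, 14 November 2023, lies within the daylight-saving period (24 March – 20 November), so Zelos Zone is on daylight time, UTC+02:00.
21:15 UTC + 2h = 23:15 Zelos Zone.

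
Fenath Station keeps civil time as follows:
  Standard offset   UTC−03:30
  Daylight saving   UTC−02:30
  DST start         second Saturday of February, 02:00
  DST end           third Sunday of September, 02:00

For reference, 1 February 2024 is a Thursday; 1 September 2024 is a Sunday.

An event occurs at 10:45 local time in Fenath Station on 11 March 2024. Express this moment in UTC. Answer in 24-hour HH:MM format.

13:15

1 February 2024 is a Thursday, so the first Saturday is February 3 and the second is February 10.
1 September 2024 is a Sunday, so the first Sunday is September 1 and the third is September 15.
11 March 2024 falls between 10 February and 15 September, so daylight saving is in effect and Fenath Station is at UTC−02:30.
10:45 local + 2h30m = 13:15 UTC.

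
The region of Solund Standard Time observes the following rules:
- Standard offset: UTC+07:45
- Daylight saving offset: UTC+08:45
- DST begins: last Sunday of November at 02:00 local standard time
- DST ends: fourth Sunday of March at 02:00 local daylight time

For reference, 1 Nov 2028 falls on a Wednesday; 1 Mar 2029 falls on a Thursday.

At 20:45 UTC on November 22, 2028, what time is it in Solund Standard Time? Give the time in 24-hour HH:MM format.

1 November 2028 is a Wednesday, so Sundays fall on 5, 12, 19, 26; the last is November 26.
1 March 2029 is a Thursday, so the first Sunday is March 4 and the fourth is March 25.
At the standard offset (UTC+07:45), 20:45 UTC + 7h45m = 04:30 Solund Standard Time standard time (rolling into the next day, 23 November 2028).
The standard-time date in Solund Standard Time, November 23, 2028, does not fall between 26 November 2028 and 25 March 2029, so daylight saving is not in effect and Solund Standard Time is at UTC+07:45.
20:45 UTC + 7h45m = 04:30 local (rolling into the next day, 23 November 2028).

04:30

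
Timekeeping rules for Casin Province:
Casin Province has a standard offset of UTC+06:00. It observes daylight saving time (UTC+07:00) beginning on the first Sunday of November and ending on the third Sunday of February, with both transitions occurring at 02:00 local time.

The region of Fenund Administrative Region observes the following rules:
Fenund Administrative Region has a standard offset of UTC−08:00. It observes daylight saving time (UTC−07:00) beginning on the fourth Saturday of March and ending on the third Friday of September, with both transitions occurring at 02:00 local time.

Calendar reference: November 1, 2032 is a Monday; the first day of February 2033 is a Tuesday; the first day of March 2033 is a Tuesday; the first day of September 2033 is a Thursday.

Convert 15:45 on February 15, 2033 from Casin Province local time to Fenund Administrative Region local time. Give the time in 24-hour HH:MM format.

1 November 2032 is a Monday, so the first Sunday is November 7.
1 February 2033 is a Tuesday, so the first Sunday is February 6 and the third is February 20.
February 15, 2033 lies within the daylight-saving period (7 November 2032 – 20 February 2033), so Casin Province is on daylight time, UTC+07:00.
15:45 Casin Province − 7h = 08:45 UTC.
1 March 2033 is a Tuesday, so the first Saturday is March 5 and the fourth is March 26.
1 September 2033 is a Thursday, so the first Friday is September 2 and the third is September 16.
At the standard offset (UTC−08:00), 08:45 UTC − 8h = 00:45 Fenund Administrative Region standard time.
The standard-time date in Fenund Administrative Region, February 15, 2033, does not fall between 26 March and 16 September, so daylight saving is not in effect and Fenund Administrative Region is at UTC−08:00.
08:45 UTC − 8h = 00:45 Fenund Administrative Region.

00:45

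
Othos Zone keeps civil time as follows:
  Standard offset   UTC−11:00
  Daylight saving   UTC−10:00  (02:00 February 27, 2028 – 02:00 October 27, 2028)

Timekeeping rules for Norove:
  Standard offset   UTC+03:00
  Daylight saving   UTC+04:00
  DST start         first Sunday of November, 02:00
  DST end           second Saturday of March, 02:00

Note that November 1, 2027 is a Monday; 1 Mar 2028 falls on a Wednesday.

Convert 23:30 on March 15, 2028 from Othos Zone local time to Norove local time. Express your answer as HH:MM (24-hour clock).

12:30

March 15, 2028 falls between 27 February and 27 October, so daylight saving is in effect and Othos Zone is at UTC−10:00.
23:30 Othos Zone + 10h = 09:30 UTC (rolling into the next day, 16 March 2028).
1 November 2027 is a Monday, so the first Sunday is November 7.
1 March 2028 is a Wednesday, so the first Saturday is March 4 and the second is March 11.
At the standard offset (UTC+03:00), 09:30 UTC + 3h = 12:30 Norove standard time.
Daylight saving runs 7 November 2027 – 11 March 2028; the standard-time date in Norove, March 16, 2028, is outside that window, so Norove is on standard time at UTC+03:00.
09:30 UTC + 3h = 12:30 Norove.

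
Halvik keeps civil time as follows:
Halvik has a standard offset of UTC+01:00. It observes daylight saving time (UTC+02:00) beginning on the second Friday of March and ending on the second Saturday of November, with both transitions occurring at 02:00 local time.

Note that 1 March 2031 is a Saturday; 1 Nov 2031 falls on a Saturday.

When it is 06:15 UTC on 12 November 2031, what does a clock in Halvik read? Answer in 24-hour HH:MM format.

07:15

1 March 2031 is a Saturday, so the first Friday is March 7 and the second is March 14.
1 November 2031 is a Saturday, so the first Saturday is November 1 and the second is November 8.
At the standard offset (UTC+01:00), 06:15 UTC + 1h = 07:15 Halvik standard time.
Daylight saving runs 14 March – 8 November; the standard-time date in Halvik, 12 November 2031, is outside that window, so Halvik is on standard time at UTC+01:00.
06:15 UTC + 1h = 07:15 local.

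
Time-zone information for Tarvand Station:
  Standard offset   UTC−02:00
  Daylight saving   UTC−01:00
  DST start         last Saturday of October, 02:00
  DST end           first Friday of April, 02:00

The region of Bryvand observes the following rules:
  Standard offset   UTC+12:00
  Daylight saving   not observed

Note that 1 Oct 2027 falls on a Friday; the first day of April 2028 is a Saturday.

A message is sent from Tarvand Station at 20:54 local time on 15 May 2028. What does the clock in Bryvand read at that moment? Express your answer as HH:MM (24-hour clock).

10:54

1 October 2027 is a Friday, so Saturdays fall on 2, 9, 16, 23, 30; the last is October 30.
1 April 2028 is a Saturday, so the first Friday is April 7.
15 May 2028 does not fall between 30 October 2027 and 7 April 2028, so daylight saving is not in effect and Tarvand Station is at UTC−02:00.
20:54 Tarvand Station + 2h = 22:54 UTC.
Bryvand has no daylight saving, so its offset is UTC+12:00 year-round.
22:54 UTC + 12h = 10:54 Bryvand (rolling into the next day, 16 May 2028).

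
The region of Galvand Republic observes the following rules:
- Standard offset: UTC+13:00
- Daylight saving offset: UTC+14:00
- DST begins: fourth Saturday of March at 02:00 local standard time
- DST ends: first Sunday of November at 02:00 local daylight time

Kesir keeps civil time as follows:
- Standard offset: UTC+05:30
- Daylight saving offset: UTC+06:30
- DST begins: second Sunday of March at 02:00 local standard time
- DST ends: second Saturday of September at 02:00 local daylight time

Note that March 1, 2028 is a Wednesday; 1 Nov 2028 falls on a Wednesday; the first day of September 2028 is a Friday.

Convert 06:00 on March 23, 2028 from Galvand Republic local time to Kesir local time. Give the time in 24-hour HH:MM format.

1 March 2028 is a Wednesday, so the first Saturday is March 4 and the fourth is March 25.
1 November 2028 is a Wednesday, so the first Sunday is November 5.
March 23, 2028 does not fall between 25 March and 5 November, so daylight saving is not in effect and Galvand Republic is at UTC+13:00.
06:00 Galvand Republic − 13h = 17:00 UTC (rolling into the previous day, 22 March 2028).
1 March 2028 is a Wednesday, so the first Sunday is March 5 and the second is March 12.
1 September 2028 is a Friday, so the first Saturday is September 2 and the second is September 9.
At the standard offset (UTC+05:30), 17:00 UTC + 5h30m = 22:30 Kesir standard time.
The standard-time date in Kesir, March 22, 2028, lies within the daylight-saving period (12 March – 9 September), so Kesir is on daylight time, UTC+06:30.
17:00 UTC + 6h30m = 23:30 Kesir.

23:30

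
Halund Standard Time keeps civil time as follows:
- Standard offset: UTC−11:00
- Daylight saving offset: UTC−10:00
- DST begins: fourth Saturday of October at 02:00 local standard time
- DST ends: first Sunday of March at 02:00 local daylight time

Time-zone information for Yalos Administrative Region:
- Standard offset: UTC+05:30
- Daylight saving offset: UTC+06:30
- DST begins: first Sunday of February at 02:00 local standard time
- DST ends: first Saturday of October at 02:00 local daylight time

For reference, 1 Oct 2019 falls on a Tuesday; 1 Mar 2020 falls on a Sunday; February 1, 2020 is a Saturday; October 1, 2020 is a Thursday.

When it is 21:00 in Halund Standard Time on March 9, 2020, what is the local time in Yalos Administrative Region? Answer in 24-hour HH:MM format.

14:30

1 October 2019 is a Tuesday, so the first Saturday is October 5 and the fourth is October 26.
1 March 2020 is a Sunday, so the first Sunday is March 1.
March 9, 2020 is outside the daylight-saving period (26 October 2019 – 1 March 2020), so Halund Standard Time is on standard time, UTC−11:00.
21:00 Halund Standard Time + 11h = 08:00 UTC (rolling into the next day, 10 March 2020).
1 February 2020 is a Saturday, so the first Sunday is February 2.
1 October 2020 is a Thursday, so the first Saturday is October 3.
At the standard offset (UTC+05:30), 08:00 UTC + 5h30m = 13:30 Yalos Administrative Region standard time.
The standard-time date in Yalos Administrative Region, March 10, 2020, lies within the daylight-saving period (2 February – 3 October), so Yalos Administrative Region is on daylight time, UTC+06:30.
08:00 UTC + 6h30m = 14:30 Yalos Administrative Region.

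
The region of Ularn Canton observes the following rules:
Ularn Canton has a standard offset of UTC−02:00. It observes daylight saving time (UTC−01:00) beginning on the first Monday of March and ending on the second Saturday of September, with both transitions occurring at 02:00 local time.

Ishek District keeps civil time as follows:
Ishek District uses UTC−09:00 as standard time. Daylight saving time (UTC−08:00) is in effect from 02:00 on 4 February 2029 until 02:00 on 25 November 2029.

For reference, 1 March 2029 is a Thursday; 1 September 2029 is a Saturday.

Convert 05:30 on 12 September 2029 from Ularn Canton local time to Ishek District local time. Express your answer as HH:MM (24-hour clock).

23:30

1 March 2029 is a Thursday, so the first Monday is March 5.
1 September 2029 is a Saturday, so the first Saturday is September 1 and the second is September 8.
12 September 2029 is outside the daylight-saving period (5 March – 8 September), so Ularn Canton is on standard time, UTC−02:00.
05:30 Ularn Canton + 2h = 07:30 UTC.
At the standard offset (UTC−09:00), 07:30 UTC − 9h = 22:30 Ishek District standard time (rolling into the previous day, 11 September 2029).
The standard-time date in Ishek District, 11 September 2029, lies within the daylight-saving period (4 February – 25 November), so Ishek District is on daylight time, UTC−08:00.
07:30 UTC − 8h = 23:30 Ishek District (rolling into the previous day, 11 September 2029).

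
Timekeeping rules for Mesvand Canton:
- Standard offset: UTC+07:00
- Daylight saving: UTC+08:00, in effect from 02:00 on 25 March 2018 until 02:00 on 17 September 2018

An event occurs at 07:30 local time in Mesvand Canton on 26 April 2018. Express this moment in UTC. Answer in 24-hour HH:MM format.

23:30

26 April 2018 falls between 25 March and 17 September, so daylight saving is in effect and Mesvand Canton is at UTC+08:00.
07:30 local − 8h = 23:30 UTC (rolling into the previous day, 25 April 2018).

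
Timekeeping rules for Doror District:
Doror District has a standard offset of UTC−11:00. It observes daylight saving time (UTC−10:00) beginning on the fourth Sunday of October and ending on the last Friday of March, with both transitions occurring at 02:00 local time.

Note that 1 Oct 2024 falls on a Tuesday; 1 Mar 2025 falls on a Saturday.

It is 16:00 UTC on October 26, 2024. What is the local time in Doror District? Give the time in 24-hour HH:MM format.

05:00

1 October 2024 is a Tuesday, so the first Sunday is October 6 and the fourth is October 27.
1 March 2025 is a Saturday, so Fridays fall on 7, 14, 21, 28; the last is March 28.
At the standard offset (UTC−11:00), 16:00 UTC − 11h = 05:00 Doror District standard time.
The standard-time date in Doror District, October 26, 2024, does not fall between 27 October 2024 and 28 March 2025, so daylight saving is not in effect and Doror District is at UTC−11:00.
16:00 UTC − 11h = 05:00 local.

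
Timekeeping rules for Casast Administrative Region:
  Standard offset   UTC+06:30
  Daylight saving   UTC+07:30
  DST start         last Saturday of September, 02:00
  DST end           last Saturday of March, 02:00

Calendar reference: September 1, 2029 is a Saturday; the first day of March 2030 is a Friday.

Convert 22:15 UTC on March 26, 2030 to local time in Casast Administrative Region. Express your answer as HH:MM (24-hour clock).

1 September 2029 is a Saturday, so Saturdays fall on 1, 8, 15, 22, 29; the last is September 29.
1 March 2030 is a Friday, so Saturdays fall on 2, 9, 16, 23, 30; the last is March 30.
At the standard offset (UTC+06:30), 22:15 UTC + 6h30m = 04:45 Casast Administrative Region standard time (rolling into the next day, 27 March 2030).
The standard-time date in Casast Administrative Region, March 27, 2030, lies within the daylight-saving period (29 September 2029 – 30 March 2030), so Casast Administrative Region is on daylight time, UTC+07:30.
22:15 UTC + 7h30m = 05:45 local (rolling into the next day, 27 March 2030).

05:45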